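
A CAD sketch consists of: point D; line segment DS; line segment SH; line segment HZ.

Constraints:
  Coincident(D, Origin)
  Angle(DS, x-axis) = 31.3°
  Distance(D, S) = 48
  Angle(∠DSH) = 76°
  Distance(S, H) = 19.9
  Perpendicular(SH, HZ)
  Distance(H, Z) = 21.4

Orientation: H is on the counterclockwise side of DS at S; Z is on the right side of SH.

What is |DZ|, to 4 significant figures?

68.48

D is at the origin; DS runs at 31.3° with length 48.0, so S = 48.0·(cos 31.3°, sin 31.3°) = (41.01, 24.94). ∠DSH = 76.0°, so SH runs at 31.3° + (180° − 76.0°) = 135.3° from the x-axis; with |SH| = 19.9, H = S + 19.9·(cos 135.3°, sin 135.3°) = (26.87, 38.93). SH is perpendicular to HZ; with |HZ| = 21.4 on the right of SH, Z = H + 21.4·(0.7034, 0.7108) = (41.92, 54.15). Then |DZ| = |Z − D| = 68.48.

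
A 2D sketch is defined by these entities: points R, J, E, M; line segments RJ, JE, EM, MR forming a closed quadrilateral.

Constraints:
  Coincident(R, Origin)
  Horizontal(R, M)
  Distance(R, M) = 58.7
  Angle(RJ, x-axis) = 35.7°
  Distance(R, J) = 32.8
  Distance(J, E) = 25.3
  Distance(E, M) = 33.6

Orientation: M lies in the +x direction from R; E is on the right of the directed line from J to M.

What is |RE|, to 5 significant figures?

26.390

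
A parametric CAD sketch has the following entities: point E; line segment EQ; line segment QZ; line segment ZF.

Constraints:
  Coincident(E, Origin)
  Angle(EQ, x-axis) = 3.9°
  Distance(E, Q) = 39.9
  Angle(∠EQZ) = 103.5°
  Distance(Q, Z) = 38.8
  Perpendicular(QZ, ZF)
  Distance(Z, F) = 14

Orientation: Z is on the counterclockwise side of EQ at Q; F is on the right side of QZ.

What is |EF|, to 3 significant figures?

71.4

E is at the origin; EQ runs at 3.9° with length 39.9, so Q = 39.9·(cos 3.9°, sin 3.9°) = (39.8, 2.71). ∠EQZ = 103.5°, so QZ runs at 3.9° + (180° − 103.5°) = 80.4° from the x-axis; with |QZ| = 38.8, Z = Q + 38.8·(cos 80.4°, sin 80.4°) = (46.3, 41.0). The perpendicularity gives ZF at right angles to QZ; with |ZF| = 14.0 on the right of QZ, F = Z + 14.0·(0.986, -0.167) = (60.1, 38.6). Then |EF| = |F − E| = 71.4.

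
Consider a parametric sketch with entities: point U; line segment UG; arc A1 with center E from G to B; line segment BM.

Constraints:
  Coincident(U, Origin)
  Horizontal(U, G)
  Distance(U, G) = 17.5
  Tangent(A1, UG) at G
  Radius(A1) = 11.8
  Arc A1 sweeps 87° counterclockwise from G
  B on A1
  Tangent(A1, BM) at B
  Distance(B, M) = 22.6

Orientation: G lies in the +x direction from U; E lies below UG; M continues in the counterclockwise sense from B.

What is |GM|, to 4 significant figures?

36.16

On A1, G sits at bearing 90° from E; an 87° counterclockwise sweep puts B at bearing 177°, so B = E + 11.8·(cos 177°, sin 177°) = (5.716, -11.18). Tangency of A1 to BM means the radius EB is perpendicular to BM, so BM runs along (−sin 177°, cos 177°); with |BM| = 22.6, M = (4.533, -33.75). Then |GM| = |M − G| = 36.16.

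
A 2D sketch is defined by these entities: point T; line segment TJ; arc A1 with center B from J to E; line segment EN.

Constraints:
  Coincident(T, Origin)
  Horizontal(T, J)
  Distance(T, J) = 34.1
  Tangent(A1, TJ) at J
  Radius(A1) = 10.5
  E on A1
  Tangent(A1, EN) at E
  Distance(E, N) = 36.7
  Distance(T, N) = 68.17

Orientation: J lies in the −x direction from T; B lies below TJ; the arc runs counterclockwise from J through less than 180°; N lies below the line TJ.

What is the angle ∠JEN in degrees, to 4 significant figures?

140.8°

Checks: |BE| = 10.50 ✓; ∠(BE, EN) = 90.00° ✓; |EN| = 36.70 ✓; |TN| = 68.17 ✓.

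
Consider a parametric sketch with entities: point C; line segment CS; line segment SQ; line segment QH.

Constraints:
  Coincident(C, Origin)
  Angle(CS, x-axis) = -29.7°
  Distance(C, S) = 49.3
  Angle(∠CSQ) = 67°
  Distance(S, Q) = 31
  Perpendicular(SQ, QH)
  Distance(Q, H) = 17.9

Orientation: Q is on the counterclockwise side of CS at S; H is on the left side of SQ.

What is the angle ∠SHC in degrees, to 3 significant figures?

96.9°

C is at the origin; CS runs at -29.7° with length 49.3, so S = 49.3·(cos -29.7°, sin -29.7°) = (42.8, -24.4). ∠CSQ = 67.0°, so SQ runs at -29.7° + (180° − 67.0°) = 83.3° from the x-axis; with |SQ| = 31.0, Q = S + 31.0·(cos 83.3°, sin 83.3°) = (46.4, 6.36). SQ ⟂ QH; with |QH| = 17.9 on the left of SQ, H = Q + 17.9·(-0.993, 0.117) = (28.7, 8.45). Then cos ∠SHC = HS·HC / (|HS||HC|), giving 96.9°.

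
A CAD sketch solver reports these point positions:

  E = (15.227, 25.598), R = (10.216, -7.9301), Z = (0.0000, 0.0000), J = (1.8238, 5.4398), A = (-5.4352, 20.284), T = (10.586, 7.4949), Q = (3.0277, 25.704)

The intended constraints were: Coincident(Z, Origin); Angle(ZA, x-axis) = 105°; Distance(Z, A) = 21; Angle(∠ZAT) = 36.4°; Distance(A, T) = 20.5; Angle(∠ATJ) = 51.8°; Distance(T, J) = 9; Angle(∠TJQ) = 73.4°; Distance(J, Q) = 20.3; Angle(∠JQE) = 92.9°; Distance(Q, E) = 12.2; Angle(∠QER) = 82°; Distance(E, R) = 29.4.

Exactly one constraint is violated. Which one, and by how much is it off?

Distance(E, R) = 29.4 — off by 4.50.

Z = (0.00, 0.00) ✓; ZA at 105.0° ✓; |ZA| = 21.00 ✓; ∠ZAT = 36.40° ✓; |AT| = 20.50 ✓; ∠ATJ = 51.80° ✓; |TJ| = 9.000 ✓; ∠TJQ = 73.40° ✓; |JQ| = 20.30 ✓; ∠JQE = 92.90° ✓; |QE| = 12.20 ✓; ∠QER = 82.00° ✓; |ER| = 33.90 ✗.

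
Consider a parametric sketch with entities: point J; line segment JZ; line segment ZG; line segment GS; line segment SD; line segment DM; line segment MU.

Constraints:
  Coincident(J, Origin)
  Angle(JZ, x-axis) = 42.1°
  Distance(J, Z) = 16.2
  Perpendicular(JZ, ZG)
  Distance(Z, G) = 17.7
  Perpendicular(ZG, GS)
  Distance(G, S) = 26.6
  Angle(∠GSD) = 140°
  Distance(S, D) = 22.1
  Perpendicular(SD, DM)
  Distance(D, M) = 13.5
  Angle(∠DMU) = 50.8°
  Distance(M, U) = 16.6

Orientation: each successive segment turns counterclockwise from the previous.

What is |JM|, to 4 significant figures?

19.87

J is at the origin; JZ runs at 42.1° with length 16.2, so Z = (12.02, 10.86). JZ is perpendicular to ZG, so ZG runs at 132.1°; with |ZG| = 17.7, G = (0.1535, 23.99). ZG is perpendicular to GS, so GS runs at -137.9°; with |GS| = 26.6, S = (-19.58, 6.161). ∠GSD = 140.0° gives SD at -97.90° from the x-axis; with |SD| = 22.1, D = (-22.62, -15.73). SD ⟂ DM, so DM runs at -7.900°; with |DM| = 13.5, M = (-9.249, -17.59). Then |JM| = |M − J| = 19.87.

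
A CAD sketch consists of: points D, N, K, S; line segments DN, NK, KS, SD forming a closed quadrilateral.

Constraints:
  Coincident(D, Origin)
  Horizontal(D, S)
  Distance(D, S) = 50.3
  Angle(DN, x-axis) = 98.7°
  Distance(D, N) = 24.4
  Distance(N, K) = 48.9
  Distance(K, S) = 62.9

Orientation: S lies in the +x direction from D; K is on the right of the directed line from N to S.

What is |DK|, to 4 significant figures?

25.77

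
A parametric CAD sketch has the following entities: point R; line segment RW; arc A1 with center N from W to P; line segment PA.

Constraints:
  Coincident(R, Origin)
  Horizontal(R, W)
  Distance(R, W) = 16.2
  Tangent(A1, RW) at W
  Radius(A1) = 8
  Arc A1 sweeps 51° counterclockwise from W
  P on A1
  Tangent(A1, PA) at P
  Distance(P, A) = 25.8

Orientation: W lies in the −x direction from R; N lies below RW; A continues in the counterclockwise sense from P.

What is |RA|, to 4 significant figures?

44.99

On A1, W sits at bearing 90° from N; a 51° counterclockwise sweep puts P at bearing 141°, so P = N + 8.0·(cos 141°, sin 141°) = (-22.42, -2.965). The tangent condition forces NP to be normal to PA, so PA runs along (−sin 141°, cos 141°); with |PA| = 25.8, A = (-38.65, -23.02). Then |RA| = |A − R| = 44.99.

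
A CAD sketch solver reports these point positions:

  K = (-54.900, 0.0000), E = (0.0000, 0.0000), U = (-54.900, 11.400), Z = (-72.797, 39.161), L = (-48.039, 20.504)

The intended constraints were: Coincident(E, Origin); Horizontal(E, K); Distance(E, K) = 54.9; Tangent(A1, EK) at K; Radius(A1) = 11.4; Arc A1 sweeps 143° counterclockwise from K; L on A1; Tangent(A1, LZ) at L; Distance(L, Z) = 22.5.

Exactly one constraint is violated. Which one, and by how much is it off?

Distance(L, Z) = 22.5 — off by 8.50.

E = (0.00, 0.00) ✓; E.y = 0.00, K.y = 0.00 ✓; |EK| = 54.90 ✓; ∠(UK, KE) = 90.00° ✓; |UK| = 11.40 ✓; bearing(U→L) − bearing(U→K) = 143.0° ✓; |UL| = 11.40 ✓; ∠(UL, LZ) = 90.00° ✓; |LZ| = 31.00 ✗.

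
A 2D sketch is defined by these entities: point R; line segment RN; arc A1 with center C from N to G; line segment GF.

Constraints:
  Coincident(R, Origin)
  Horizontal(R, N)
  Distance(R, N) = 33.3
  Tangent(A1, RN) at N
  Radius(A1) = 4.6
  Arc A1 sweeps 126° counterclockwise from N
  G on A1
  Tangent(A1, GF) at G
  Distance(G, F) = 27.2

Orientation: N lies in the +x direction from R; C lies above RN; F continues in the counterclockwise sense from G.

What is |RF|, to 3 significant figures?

36.1

On A1, N sits at bearing -90° from C; a 126° counterclockwise sweep puts G at bearing 36°, so G = C + 4.6·(cos 36°, sin 36°) = (37.0, 7.30). The tangent condition forces CG to be normal to GF, so GF runs along (−sin 36°, cos 36°); with |GF| = 27.2, F = (21.0, 29.3). Then |RF| = |F − R| = 36.1.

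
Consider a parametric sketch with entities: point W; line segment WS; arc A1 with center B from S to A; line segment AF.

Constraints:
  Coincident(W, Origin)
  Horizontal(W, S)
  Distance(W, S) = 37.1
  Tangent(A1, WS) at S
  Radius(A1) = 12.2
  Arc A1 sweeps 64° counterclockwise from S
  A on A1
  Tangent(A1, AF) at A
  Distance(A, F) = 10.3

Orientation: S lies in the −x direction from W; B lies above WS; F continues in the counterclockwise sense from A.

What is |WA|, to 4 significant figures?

27.02

W is at the origin; W and S share the same y with |WS| = 37.1 and S on the −x side, so S = (-37.10, 0.000). Tangency of A1 to WS means the radius BS is perpendicular to WS, so B = S + (0, 12.2) = (-37.10, 12.20). On A1, S sits at bearing -90° from B; a 64° counterclockwise sweep puts A at bearing -26°, so A = B + 12.2·(cos -26°, sin -26°) = (-26.13, 6.852). Then |WA| = |A − W| = 27.02.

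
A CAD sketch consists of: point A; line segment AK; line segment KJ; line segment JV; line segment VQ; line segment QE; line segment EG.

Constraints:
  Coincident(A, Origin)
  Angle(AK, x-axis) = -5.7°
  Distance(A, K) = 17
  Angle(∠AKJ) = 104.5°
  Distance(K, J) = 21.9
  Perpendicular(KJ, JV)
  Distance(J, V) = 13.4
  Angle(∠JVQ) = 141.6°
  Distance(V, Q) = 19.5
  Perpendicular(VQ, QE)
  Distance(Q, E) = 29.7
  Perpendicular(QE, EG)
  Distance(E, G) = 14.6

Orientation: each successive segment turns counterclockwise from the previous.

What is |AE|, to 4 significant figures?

11.13

A is at the origin; AK runs at -5.7° with length 17.0, so K = (16.92, -1.688). ∠AKJ = 104.5° gives KJ at 69.80° from the x-axis; with |KJ| = 21.9, J = (24.48, 18.86). The perpendicularity gives JV at right angles to KJ, so JV runs at 159.8°; with |JV| = 13.4, V = (11.90, 23.49). ∠JVQ = 141.6° gives VQ at -161.8° from the x-axis; with |VQ| = 19.5, Q = (-6.622, 17.40). VQ ⟂ QE, so QE runs at -71.80°; with |QE| = 29.7, E = (2.654, -10.81). Then |AE| = |E − A| = 11.13.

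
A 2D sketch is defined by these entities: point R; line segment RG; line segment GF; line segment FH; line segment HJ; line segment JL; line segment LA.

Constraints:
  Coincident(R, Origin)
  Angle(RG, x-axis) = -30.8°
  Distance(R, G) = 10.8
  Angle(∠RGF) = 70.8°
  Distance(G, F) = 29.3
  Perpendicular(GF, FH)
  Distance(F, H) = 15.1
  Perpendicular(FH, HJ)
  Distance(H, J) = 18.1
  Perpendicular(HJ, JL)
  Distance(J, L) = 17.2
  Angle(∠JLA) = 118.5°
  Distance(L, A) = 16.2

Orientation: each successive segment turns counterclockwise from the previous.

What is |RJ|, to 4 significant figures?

9.084

R is at the origin; RG runs at -30.8° with length 10.8, so G = (9.277, -5.530). ∠RGF = 70.8° gives GF at 78.40° from the x-axis; with |GF| = 29.3, F = (15.17, 23.17). GF ⟂ FH, so FH runs at 168.4°; with |FH| = 15.1, H = (0.3768, 26.21). The perpendicularity gives HJ at right angles to FH, so HJ runs at -101.6°; with |HJ| = 18.1, J = (-3.263, 8.477). Then |RJ| = |J − R| = 9.084.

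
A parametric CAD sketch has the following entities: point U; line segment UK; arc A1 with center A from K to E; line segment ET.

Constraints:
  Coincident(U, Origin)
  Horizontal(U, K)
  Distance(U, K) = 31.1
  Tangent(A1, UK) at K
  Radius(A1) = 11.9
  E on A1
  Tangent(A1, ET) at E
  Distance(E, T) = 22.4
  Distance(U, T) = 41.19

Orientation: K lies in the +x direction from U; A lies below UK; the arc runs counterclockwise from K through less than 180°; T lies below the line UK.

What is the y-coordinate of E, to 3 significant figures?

-13.0

Checks: ∠(AK, KU) = 90.00° ✓; |AE| = 11.90 ✓; ∠(AE, ET) = 90.00° ✓; |ET| = 22.40 ✓; |UT| = 41.19 ✓.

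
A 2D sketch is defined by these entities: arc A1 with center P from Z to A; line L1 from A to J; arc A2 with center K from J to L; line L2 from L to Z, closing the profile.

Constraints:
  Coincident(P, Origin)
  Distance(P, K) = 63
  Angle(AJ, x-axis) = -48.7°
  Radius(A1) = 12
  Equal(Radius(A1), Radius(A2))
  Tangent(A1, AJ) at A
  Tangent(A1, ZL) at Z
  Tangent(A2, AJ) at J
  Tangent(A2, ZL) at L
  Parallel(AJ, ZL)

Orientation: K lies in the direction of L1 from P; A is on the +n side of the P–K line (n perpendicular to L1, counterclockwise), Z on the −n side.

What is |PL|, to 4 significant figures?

64.13

The slot axis is L1's direction at -48.7°, so u = (cos -48.7°, sin -48.7°) = (0.6600, -0.7513) and n = (−sin -48.7°, cos -48.7°) = (0.7513, 0.6600). P is at the origin and K lies 63.0 along u from P, so K = 63.0·u = (41.58, -47.33). Tangency of A1 to both parallel lines with radius 12.0 puts A and Z at P ± 12.0·n: A = (9.015, 7.920), Z = (-9.015, -7.920). Equal radii place J and L the same way about K: J = K + 12.0·n = (50.60, -39.41), L = K − 12.0·n = (32.56, -55.25). Then |PL| = |L − P| = 64.13.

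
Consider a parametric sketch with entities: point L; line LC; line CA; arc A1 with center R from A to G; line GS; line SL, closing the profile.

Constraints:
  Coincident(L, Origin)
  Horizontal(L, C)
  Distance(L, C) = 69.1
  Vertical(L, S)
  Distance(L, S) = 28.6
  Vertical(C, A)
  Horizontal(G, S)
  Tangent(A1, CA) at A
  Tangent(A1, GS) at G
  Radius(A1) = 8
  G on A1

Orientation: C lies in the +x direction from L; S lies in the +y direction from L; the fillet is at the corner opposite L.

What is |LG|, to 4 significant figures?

67.46

L is at the origin; LC is horizontal with |LC| = 69.1 and C on the +x side, so C = (69.10, 0.000). LS is vertical with |LS| = 28.6 and S on the +y side, so S = (0.000, 28.60). The virtual corner opposite L is at (69.10, 28.60). The tangent condition forces RA to be normal to CA and the tangent condition forces RG to be normal to GS, with radius 8.0, so the center R sits 8.0 in from both sides at R = (61.10, 20.60). That places the tangent points at A = (69.10, 20.60) on CA and G = (61.10, 28.60) on GS. Then |LG| = |G − L| = 67.46.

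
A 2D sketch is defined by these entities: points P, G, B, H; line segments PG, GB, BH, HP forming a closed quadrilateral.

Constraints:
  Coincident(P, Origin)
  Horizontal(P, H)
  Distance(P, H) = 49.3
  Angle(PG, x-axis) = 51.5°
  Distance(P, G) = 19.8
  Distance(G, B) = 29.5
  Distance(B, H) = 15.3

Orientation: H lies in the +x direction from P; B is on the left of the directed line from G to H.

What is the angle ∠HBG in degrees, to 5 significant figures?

123.85°

Checks: |GB| = 29.50 ✓; |BH| = 15.30 ✓.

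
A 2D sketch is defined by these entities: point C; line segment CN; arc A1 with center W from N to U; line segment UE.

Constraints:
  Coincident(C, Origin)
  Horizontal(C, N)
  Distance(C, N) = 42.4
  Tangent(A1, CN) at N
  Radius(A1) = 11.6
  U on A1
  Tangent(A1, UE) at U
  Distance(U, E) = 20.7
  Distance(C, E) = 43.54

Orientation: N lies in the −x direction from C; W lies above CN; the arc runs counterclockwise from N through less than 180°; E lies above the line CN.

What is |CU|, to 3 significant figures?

32.7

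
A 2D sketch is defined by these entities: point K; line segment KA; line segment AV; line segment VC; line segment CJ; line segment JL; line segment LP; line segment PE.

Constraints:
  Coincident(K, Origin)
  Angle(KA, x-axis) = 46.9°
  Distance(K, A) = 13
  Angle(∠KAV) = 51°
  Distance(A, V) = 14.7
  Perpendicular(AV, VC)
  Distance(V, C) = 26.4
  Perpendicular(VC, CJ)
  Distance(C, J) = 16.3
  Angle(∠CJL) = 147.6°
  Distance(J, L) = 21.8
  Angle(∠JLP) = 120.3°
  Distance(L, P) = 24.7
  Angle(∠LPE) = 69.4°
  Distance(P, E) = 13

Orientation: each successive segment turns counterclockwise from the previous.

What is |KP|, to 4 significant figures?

33.87

K is at the origin; KA runs at 46.9° with length 13.0, so A = (8.883, 9.492). ∠KAV = 51.0° gives AV at 175.9° from the x-axis; with |AV| = 14.7, V = (-5.780, 10.54). AV ⟂ VC, so VC runs at -94.10°; with |VC| = 26.4, C = (-7.667, -15.79). VC ⟂ CJ, so CJ runs at -4.100°; with |CJ| = 16.3, J = (8.591, -16.95). ∠CJL = 147.6° gives JL at 28.30° from the x-axis; with |JL| = 21.8, L = (27.79, -6.620). ∠JLP = 120.3° gives LP at 88.00° from the x-axis; with |LP| = 24.7, P = (28.65, 18.07). Then |KP| = |P − K| = 33.87.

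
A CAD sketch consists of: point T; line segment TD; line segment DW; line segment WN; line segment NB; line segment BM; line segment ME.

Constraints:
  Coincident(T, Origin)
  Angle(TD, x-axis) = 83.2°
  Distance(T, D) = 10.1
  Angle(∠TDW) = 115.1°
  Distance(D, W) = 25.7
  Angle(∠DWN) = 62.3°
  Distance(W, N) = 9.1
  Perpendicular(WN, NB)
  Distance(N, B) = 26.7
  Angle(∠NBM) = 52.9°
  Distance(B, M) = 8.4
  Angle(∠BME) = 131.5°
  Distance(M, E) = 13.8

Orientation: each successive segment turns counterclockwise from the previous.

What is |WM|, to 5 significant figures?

21.766

T is at the origin; TD runs at 83.2° with length 10.1, so D = (1.1959, 10.029). ∠TDW = 115.1° gives DW at 148.10° from the x-axis; with |DW| = 25.7, W = (-20.623, 23.610). ∠DWN = 62.3° gives WN at -94.200° from the x-axis; with |WN| = 9.1, N = (-21.289, 14.534). WN ⟂ NB, so NB runs at -4.2000°; with |NB| = 26.7, B = (5.3391, 12.579). ∠NBM = 52.9° gives BM at 122.90° from the x-axis; with |BM| = 8.4, M = (0.77647, 19.632). Then |WM| = |M − W| = 21.766.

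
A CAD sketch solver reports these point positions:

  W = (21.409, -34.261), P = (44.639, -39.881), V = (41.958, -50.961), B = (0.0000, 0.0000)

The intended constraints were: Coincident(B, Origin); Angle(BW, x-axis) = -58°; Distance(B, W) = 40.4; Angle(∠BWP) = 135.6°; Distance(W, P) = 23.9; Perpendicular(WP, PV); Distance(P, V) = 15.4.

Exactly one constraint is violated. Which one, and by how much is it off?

Distance(P, V) = 15.4 — off by 4.00.

B = (0.00, 0.00) ✓; BW at -58.00° ✓; |BW| = 40.40 ✓; ∠BWP = 135.6° ✓; |WP| = 23.90 ✓; ∠(WP, PV) = 90.00° ✓; |PV| = 11.40 ✗.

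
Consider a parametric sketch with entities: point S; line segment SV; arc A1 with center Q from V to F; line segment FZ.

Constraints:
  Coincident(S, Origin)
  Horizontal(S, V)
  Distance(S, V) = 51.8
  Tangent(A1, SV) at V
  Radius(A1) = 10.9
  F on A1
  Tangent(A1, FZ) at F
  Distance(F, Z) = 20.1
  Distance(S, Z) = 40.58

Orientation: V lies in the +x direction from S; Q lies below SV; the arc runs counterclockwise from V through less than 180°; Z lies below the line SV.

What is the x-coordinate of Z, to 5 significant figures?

32.895

S is at the origin; S and V share the same y with |SV| = 51.8 and V on the +x side, so V = (51.800, 0.0000). The tangent condition forces QV to be normal to SV, so Q = V + (0, -10.9) = (51.800, -10.900). Since QF ⟂ FZ (tangency), |QZ| = √(10.9² + 20.1²) = 22.865 regardless of where F sits on A1. So Z lies on both circle(S, 40.58) and circle(Q, 22.865); the below-SV intersection is Z = (32.895, -23.762). F is the foot of the tangent from Z: F = (42.114, -5.9008).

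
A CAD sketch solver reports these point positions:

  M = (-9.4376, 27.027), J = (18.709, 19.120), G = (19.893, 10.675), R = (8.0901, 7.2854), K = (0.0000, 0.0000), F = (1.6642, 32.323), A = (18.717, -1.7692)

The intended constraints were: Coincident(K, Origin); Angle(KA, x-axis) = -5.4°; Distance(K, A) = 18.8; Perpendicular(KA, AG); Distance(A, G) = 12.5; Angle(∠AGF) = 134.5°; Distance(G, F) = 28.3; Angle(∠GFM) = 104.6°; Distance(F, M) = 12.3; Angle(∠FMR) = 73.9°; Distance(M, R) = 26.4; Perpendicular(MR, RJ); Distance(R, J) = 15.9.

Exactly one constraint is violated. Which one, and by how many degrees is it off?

Perpendicular(MR, RJ) — off by 6.50°.

K = (0.00, 0.00) ✓; KA at -5.400° ✓; |KA| = 18.80 ✓; ∠(KA, AG) = 90.00° ✓; |AG| = 12.50 ✓; ∠AGF = 134.5° ✓; |GF| = 28.30 ✓; ∠GFM = 104.6° ✓; |FM| = 12.30 ✓; ∠FMR = 73.90° ✓; |MR| = 26.40 ✓; ∠(MR, RJ) = 96.50° ✗; |RJ| = 15.90 ✓.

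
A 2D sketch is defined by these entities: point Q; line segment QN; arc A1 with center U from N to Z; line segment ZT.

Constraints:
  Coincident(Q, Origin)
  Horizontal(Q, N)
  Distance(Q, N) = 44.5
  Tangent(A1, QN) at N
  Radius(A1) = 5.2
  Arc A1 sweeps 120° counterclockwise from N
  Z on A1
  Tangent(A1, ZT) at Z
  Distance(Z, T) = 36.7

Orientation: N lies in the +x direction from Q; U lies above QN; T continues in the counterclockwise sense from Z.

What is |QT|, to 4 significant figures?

50.06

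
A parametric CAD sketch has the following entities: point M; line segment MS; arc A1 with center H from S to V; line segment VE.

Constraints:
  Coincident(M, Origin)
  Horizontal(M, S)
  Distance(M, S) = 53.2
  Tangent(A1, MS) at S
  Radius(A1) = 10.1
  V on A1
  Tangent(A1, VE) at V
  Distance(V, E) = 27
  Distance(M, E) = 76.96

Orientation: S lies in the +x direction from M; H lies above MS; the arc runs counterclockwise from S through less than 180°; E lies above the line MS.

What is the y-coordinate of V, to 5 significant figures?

7.9126

M is at the origin; M and S share the same y with |MS| = 53.2 and S on the +x side, so S = (53.200, 0.0000). Tangency of A1 to MS means the radius HS is perpendicular to MS, so H = S + (0, 10.1) = (53.200, 10.100). Since HV ⟂ VE (tangency), |HE| = √(10.1² + 27.0²) = 28.827 regardless of where V sits on A1. So E lies on both circle(M, 76.96) and circle(H, 28.827); the above-MS intersection is E = (68.908, 34.272). V is the foot of the tangent from E: V = (63.060, 7.9126).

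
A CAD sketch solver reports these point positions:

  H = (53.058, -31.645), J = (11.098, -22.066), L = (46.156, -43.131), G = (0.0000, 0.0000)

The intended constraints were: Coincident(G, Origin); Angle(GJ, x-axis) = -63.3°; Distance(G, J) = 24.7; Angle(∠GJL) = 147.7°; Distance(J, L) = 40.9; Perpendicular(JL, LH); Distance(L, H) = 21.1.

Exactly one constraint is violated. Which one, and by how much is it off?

Distance(L, H) = 21.1 — off by 7.70.

G = (0.00, 0.00) ✓; GJ at -63.30° ✓; |GJ| = 24.70 ✓; ∠GJL = 147.7° ✓; |JL| = 40.90 ✓; ∠(JL, LH) = 90.00° ✓; |LH| = 13.40 ✗.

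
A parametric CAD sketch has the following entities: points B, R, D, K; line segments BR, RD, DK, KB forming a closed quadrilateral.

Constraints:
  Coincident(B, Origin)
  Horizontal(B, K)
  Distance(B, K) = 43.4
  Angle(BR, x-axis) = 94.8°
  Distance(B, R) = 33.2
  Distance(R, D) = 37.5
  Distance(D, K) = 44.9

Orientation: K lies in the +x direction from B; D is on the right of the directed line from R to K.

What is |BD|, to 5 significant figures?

4.5711

B is at the origin; B and K share the same y with |BK| = 43.4 and K in +x, so K = (43.4, 0). BR runs at 94.8° with |BR| = 33.2, so R = (-2.7781, 33.084). D is determined by |RD| = 37.5 and |DK| = 44.9 together: it lies at the intersection of circle(R, 37.5) and circle(K, 44.9). With |RK| = 56.806, the foot of the radical line on RK is 23.036 from R and the perpendicular offset is √(37.5² − 23.036²) = 29.590. Taking the right-of-RK solution: D = (-1.2852, -4.3867).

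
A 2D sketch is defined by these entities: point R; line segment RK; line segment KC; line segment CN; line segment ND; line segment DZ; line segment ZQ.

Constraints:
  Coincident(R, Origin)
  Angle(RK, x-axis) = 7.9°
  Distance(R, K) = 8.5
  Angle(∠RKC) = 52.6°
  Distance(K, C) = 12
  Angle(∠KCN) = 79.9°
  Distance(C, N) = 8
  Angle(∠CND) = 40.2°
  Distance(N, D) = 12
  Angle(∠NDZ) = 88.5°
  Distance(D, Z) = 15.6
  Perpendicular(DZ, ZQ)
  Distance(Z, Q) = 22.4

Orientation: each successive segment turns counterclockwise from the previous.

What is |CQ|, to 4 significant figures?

19.57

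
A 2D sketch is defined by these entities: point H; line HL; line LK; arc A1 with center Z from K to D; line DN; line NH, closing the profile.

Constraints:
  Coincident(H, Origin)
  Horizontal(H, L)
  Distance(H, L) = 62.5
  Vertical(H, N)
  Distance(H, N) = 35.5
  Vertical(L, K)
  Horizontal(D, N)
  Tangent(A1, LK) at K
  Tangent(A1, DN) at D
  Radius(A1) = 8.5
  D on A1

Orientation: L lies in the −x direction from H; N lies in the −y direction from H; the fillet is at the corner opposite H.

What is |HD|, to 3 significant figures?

64.6

H is at the origin; HL is horizontal with |HL| = 62.5 and L on the −x side, so L = (-62.5, 0.00). H and N share the same x with |HN| = 35.5 and N on the −y side, so N = (0.00, -35.5). The virtual corner opposite H is at (-62.5, -35.5). Since A1 is tangent to LK there, ZK ⟂ LK and tangency of A1 to DN means the radius ZD is perpendicular to DN, with radius 8.5, so the center Z sits 8.5 in from both sides at Z = (-54.0, -27.0). That places the tangent points at K = (-62.5, -27.0) on LK and D = (-54.0, -35.5) on DN. Then |HD| = |D − H| = 64.6.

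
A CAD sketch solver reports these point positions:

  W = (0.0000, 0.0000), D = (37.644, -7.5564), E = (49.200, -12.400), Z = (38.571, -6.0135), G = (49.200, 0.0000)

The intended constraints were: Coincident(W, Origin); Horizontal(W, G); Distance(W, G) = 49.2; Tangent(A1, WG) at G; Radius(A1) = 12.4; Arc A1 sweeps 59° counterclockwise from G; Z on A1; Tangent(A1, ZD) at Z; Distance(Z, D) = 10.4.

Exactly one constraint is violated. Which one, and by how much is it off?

Distance(Z, D) = 10.4 — off by 8.60.

W = (0.00, 0.00) ✓; W.y = 0.00, G.y = 0.00 ✓; |WG| = 49.20 ✓; ∠(EG, GW) = 90.00° ✓; |EG| = 12.40 ✓; bearing(E→Z) − bearing(E→G) = 59.00° ✓; |EZ| = 12.40 ✓; ∠(EZ, ZD) = 90.00° ✓; |ZD| = 1.800 ✗.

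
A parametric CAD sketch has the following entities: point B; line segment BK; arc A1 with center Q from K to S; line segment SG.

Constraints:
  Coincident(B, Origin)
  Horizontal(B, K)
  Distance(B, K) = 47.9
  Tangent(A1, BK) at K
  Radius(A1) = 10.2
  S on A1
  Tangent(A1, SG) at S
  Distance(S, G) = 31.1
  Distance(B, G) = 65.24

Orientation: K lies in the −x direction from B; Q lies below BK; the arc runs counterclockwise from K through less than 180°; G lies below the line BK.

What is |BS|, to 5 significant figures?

59.154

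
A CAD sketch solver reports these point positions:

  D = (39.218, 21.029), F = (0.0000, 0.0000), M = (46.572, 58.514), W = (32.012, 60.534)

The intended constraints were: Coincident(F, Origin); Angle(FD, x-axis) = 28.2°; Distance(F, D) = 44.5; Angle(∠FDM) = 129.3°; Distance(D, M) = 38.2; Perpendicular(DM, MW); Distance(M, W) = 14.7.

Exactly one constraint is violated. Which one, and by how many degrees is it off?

Perpendicular(DM, MW) — off by 3.20°.

F = (0.00, 0.00) ✓; FD at 28.20° ✓; |FD| = 44.50 ✓; ∠FDM = 129.3° ✓; |DM| = 38.20 ✓; ∠(DM, MW) = 93.20° ✗; |MW| = 14.70 ✓.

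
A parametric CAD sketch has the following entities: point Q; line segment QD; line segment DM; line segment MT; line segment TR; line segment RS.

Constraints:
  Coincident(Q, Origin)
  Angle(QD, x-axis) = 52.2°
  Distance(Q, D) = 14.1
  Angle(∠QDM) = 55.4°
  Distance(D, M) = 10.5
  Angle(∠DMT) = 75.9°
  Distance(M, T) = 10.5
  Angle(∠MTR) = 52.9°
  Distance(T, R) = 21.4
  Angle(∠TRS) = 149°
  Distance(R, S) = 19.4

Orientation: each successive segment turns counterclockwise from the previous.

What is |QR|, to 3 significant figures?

22.6

∠DMT = 75.9° gives MT at -79.1° from the x-axis; with |MT| = 10.5, T = (0.144, 1.42). ∠MTR = 52.9° gives TR at 48.0° from the x-axis; with |TR| = 21.4, R = (14.5, 17.3). Then |QR| = |R − Q| = 22.6.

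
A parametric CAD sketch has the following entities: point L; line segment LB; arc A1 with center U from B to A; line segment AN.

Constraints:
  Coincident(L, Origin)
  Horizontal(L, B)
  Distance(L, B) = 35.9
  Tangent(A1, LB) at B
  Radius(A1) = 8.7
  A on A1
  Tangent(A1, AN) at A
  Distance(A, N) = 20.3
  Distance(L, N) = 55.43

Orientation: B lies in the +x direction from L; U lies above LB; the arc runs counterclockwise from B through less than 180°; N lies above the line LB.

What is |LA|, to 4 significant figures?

44.96

Checks: ∠(UB, BL) = 90.00° ✓; |UB| = 8.700 ✓; |UA| = 8.700 ✓; ∠(UA, AN) = 90.00° ✓; |AN| = 20.30 ✓; |LN| = 55.43 ✓.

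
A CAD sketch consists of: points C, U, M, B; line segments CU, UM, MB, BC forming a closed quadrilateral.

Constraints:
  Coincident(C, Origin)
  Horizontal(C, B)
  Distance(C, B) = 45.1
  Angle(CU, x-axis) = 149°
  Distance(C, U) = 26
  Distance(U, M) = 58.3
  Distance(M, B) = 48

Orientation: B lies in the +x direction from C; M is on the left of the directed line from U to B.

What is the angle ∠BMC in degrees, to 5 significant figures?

53.403°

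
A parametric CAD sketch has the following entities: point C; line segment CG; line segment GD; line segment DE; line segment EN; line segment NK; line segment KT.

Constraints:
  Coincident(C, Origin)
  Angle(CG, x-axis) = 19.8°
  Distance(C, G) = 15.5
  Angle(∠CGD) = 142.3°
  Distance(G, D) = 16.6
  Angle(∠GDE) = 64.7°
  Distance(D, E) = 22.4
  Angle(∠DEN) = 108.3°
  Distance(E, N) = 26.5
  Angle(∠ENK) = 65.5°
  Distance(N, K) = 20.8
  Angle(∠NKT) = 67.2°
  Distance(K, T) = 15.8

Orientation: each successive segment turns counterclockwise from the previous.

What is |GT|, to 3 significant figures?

12.1

C is at the origin; CG runs at 19.8° with length 15.5, so G = (14.6, 5.25). ∠CGD = 142.3° gives GD at 57.5° from the x-axis; with |GD| = 16.6, D = (23.5, 19.3). ∠GDE = 64.7° gives DE at 173° from the x-axis; with |DE| = 22.4, E = (1.28, 22.1). ∠DEN = 108.3° gives EN at -116° from the x-axis; with |EN| = 26.5, N = (-10.1, -1.86). ∠ENK = 65.5° gives NK at -1.00° from the x-axis; with |NK| = 20.8, K = (10.7, -2.22). ∠NKT = 67.2° gives KT at 112° from the x-axis; with |KT| = 15.8, T = (4.80, 12.4). Then |GT| = |T − G| = 12.1.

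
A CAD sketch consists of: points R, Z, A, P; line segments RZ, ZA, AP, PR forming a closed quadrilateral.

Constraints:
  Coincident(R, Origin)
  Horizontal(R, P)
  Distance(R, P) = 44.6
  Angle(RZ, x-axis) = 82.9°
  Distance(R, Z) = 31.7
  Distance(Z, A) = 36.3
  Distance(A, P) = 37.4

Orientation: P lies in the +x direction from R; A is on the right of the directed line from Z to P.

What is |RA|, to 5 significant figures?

8.8268

Checks: RZ at 82.90° ✓; |ZA| = 36.30 ✓; |AP| = 37.40 ✓.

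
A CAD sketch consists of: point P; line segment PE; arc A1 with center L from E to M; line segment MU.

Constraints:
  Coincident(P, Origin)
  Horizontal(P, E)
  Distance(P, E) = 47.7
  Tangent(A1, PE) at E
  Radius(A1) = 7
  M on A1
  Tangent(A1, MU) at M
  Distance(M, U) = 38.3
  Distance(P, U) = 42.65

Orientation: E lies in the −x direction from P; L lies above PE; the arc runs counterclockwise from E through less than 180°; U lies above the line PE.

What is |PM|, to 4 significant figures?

41.81

Checks: |LM| = 7.000 ✓; ∠(LM, MU) = 90.00° ✓; |MU| = 38.30 ✓; |PU| = 42.65 ✓.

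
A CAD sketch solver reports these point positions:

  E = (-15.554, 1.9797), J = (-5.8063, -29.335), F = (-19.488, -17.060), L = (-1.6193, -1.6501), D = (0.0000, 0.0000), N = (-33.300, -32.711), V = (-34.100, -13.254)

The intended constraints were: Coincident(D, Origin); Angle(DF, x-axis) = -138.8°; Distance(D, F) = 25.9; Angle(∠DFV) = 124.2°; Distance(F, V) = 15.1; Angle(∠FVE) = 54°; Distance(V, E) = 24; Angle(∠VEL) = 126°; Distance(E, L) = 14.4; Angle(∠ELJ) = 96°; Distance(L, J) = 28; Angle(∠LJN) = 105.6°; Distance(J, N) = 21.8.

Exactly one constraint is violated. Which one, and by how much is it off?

Distance(J, N) = 21.8 — off by 5.90.

D = (0.00, 0.00) ✓; DF at -138.8° ✓; |DF| = 25.90 ✓; ∠DFV = 124.2° ✓; |FV| = 15.10 ✓; ∠FVE = 54.00° ✓; |VE| = 24.00 ✓; ∠VEL = 126.0° ✓; |EL| = 14.40 ✓; ∠ELJ = 96.00° ✓; |LJ| = 28.00 ✓; ∠LJN = 105.6° ✓; |JN| = 27.70 ✗.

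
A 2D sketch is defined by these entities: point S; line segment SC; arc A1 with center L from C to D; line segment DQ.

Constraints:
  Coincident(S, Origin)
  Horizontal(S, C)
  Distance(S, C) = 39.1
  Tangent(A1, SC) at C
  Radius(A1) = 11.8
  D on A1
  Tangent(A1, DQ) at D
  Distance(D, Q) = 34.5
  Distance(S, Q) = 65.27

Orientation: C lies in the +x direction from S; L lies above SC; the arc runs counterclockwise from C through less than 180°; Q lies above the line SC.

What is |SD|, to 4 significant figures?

52.59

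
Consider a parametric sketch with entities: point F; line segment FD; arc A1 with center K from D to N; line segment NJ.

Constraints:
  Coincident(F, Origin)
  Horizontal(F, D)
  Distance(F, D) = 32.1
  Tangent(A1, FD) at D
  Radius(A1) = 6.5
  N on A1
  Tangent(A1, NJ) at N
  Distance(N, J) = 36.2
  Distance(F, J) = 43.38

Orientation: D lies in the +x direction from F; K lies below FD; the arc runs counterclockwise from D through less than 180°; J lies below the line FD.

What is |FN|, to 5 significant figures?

26.262

Checks: |KN| = 6.500 ✓; ∠(KN, NJ) = 90.00° ✓; |NJ| = 36.20 ✓; |FJ| = 43.38 ✓.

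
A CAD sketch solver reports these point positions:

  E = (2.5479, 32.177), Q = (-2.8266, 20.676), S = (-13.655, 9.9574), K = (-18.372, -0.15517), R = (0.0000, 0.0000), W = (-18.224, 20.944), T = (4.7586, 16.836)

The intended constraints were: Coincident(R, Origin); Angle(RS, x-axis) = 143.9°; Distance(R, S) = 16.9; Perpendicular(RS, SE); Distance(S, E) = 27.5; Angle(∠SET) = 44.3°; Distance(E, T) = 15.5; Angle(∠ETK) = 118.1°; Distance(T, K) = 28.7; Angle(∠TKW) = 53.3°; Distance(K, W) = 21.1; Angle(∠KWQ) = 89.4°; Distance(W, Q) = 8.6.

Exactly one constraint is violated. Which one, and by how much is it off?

Distance(W, Q) = 8.6 — off by 6.80.

R = (0.00, 0.00) ✓; RS at 143.9° ✓; |RS| = 16.90 ✓; ∠(RS, SE) = 90.00° ✓; |SE| = 27.50 ✓; ∠SET = 44.30° ✓; |ET| = 15.50 ✓; ∠ETK = 118.1° ✓; |TK| = 28.70 ✓; ∠TKW = 53.30° ✓; |KW| = 21.10 ✓; ∠KWQ = 89.40° ✓; |WQ| = 15.40 ✗.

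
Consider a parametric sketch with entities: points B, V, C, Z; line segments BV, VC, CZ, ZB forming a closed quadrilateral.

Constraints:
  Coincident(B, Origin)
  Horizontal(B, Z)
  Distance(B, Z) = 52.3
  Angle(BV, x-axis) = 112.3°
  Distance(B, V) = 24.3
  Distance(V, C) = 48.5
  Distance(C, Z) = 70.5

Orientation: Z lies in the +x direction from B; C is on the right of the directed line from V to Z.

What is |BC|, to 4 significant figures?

29.06

B is at the origin; BZ is horizontal with |BZ| = 52.3 and Z in +x, so Z = (52.3, 0). BV runs at 112.3° with |BV| = 24.3, so V = (-9.221, 22.48). C is determined by |VC| = 48.5 and |CZ| = 70.5 together: it lies at the intersection of circle(V, 48.5) and circle(Z, 70.5). With |VZ| = 65.50, the foot of the radical line on VZ is 12.77 from V and the perpendicular offset is √(48.5² − 12.77²) = 46.79. Taking the right-of-VZ solution: C = (-13.29, -25.85).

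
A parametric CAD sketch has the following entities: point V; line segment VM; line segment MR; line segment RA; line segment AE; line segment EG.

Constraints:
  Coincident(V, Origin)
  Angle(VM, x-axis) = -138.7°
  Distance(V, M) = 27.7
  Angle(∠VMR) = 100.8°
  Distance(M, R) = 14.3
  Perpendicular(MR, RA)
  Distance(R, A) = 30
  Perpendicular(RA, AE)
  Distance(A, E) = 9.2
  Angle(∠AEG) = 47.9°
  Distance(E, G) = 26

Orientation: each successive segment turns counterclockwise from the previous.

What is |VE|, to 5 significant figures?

10.662

MR is perpendicular to RA, so RA runs at 30.500°; with |RA| = 30.0, A = (12.297, -15.377). RA ⟂ AE, so AE runs at 120.50°; with |AE| = 9.2, E = (7.6273, -7.4502). Then |VE| = |E − V| = 10.662.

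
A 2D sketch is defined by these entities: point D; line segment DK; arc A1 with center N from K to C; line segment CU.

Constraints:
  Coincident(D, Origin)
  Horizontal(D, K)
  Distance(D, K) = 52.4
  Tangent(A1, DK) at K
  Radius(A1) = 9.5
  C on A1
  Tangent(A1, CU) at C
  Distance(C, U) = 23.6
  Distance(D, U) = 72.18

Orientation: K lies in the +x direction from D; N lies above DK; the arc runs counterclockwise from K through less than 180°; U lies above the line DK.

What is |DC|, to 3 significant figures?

62.4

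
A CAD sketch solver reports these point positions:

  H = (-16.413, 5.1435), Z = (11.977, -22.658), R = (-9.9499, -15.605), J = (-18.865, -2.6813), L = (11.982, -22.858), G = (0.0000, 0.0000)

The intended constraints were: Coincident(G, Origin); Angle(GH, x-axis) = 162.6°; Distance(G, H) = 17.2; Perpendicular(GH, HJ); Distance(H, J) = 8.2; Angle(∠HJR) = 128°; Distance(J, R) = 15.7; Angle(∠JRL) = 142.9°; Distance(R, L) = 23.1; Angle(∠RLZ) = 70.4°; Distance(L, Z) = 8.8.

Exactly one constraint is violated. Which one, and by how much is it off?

Distance(L, Z) = 8.8 — off by 8.60.

G = (0.00, 0.00) ✓; GH at 162.6° ✓; |GH| = 17.20 ✓; ∠(GH, HJ) = 90.00° ✓; |HJ| = 8.200 ✓; ∠HJR = 128.0° ✓; |JR| = 15.70 ✓; ∠JRL = 142.9° ✓; |RL| = 23.10 ✓; ∠RLZ = 70.27° ✓; |LZ| = 0.2001 ✗.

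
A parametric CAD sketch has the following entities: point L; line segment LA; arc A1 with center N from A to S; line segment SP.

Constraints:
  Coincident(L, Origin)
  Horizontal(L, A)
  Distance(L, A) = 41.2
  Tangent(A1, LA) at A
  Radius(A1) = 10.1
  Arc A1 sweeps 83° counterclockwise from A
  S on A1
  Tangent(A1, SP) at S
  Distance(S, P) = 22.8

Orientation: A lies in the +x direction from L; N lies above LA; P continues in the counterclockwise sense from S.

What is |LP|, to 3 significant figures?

62.5

On A1, A sits at bearing -90° from N; an 83° counterclockwise sweep puts S at bearing -7°, so S = N + 10.1·(cos -7°, sin -7°) = (51.2, 8.87). Since A1 is tangent to SP there, NS ⟂ SP, so SP runs along (−sin -7°, cos -7°); with |SP| = 22.8, P = (54.0, 31.5). Then |LP| = |P − L| = 62.5.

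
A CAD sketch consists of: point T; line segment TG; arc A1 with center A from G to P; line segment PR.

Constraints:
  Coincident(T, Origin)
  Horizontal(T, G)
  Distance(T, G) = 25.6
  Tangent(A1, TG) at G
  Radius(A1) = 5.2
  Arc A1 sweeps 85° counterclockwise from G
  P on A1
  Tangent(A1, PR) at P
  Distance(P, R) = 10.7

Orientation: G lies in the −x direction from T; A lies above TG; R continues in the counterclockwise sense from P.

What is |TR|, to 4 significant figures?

24.84

T is at the origin; T and G share the same y with |TG| = 25.6 and G on the −x side, so G = (-25.60, 0.000). Tangency of A1 to TG means the radius AG is perpendicular to TG, so A = G + (0, 5.2) = (-25.60, 5.200). On A1, G sits at bearing -90° from A; an 85° counterclockwise sweep puts P at bearing -5°, so P = A + 5.2·(cos -5°, sin -5°) = (-20.42, 4.747). A1 meets PR tangentially, so AP is at right angles to PR, so PR runs along (−sin -5°, cos -5°); with |PR| = 10.7, R = (-19.49, 15.41). Then |TR| = |R − T| = 24.84.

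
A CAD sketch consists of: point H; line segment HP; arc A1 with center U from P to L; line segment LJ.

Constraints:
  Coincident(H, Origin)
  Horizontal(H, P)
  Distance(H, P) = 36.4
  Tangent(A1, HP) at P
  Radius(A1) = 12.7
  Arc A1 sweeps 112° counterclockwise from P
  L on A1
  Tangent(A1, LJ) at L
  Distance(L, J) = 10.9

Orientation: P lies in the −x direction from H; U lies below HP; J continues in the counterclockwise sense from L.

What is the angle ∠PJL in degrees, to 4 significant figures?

37.59°

On A1, P sits at bearing 90° from U; a 112° counterclockwise sweep puts L at bearing 202°, so L = U + 12.7·(cos 202°, sin 202°) = (-48.18, -17.46). The tangent condition forces UL to be normal to LJ, so LJ runs along (−sin 202°, cos 202°); with |LJ| = 10.9, J = (-44.09, -27.56). Then cos ∠PJL = JP·JL / (|JP||JL|), giving 37.59°.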